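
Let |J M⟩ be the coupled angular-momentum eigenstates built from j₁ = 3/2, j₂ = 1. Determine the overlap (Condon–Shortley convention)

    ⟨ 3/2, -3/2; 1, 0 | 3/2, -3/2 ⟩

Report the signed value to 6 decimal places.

-0.774597  (= −√(3/5))

triangle: 1!×2!×1!/5! = 2/120
(j±m)!: 0!×3!×1!×1!×0!×3! = 36
prefactor² = (2J+1)×Δ×N² = 12/5
  k=1: −1/(1!×0!×2!×0!×0!×1!) = -1/2
Σ = -1/2  ⇒  CG² = 12/5×(-1/2)² = 3/5
CG = −√(3/5) = -0.774597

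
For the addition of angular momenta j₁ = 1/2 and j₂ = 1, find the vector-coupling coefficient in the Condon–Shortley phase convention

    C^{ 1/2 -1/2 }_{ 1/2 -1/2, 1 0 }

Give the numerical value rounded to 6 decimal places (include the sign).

-0.577350  (= −√(1/3))

√[2·1!0!1!/3! · 0!1!1!1!0!1!] = √(1/3)
  +(−1)^1/∏(1,0,0,0,0,1)! = -1  (running -1)
⟨..|..⟩ = √(1/3)·(-1) = -0.577350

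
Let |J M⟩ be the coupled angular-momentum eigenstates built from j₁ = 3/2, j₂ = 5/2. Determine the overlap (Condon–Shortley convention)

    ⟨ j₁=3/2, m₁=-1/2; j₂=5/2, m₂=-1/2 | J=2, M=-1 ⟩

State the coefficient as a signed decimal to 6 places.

-0.545545  (= −√(25/84))

triangle: 2!×1!×3!/7! = 12/5040
(j±m)!: 1!×2!×2!×3!×1!×3! = 144
prefactor² = (2J+1)×Δ×N² = 12/7
  k=1: −1/(1!×1!×1!×1!×0!×2!) = -1/2
  k=2: +1/(2!×0!×0!×0!×1!×3!) = 1/12
Σ = -5/12  ⇒  CG² = 12/7×(-5/12)² = 25/84
CG = −√(25/84) = -0.545545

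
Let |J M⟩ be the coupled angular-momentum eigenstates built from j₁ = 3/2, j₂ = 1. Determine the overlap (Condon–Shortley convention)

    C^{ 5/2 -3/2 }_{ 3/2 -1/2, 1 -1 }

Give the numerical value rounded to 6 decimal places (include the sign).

√[6·0!3!2!/6! · 1!2!0!2!1!4!] = √(48/5)
  +(−1)^0/∏(0,0,2,0,1,2)! = 1/4  (running 1/4)
⟨..|..⟩ = √(48/5)·(1/4) = +0.774597

+0.774597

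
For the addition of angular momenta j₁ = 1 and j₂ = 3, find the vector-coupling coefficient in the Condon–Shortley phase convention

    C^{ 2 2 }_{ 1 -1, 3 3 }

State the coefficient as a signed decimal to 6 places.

+0.845154

j₁+j₂−J=2  J+j₁−j₂=0  J−j₁+j₂=4  j₁+j₂+J+1=7
(j₁±m₁, j₂±m₂, J±M) = (0,2,6,0,4,0)
P² = 11520/7
sum k=2..2:
  [2] +1/48 = 1/48
S = 1/48
C² = P²·S² = 5/7 ; C = +0.845154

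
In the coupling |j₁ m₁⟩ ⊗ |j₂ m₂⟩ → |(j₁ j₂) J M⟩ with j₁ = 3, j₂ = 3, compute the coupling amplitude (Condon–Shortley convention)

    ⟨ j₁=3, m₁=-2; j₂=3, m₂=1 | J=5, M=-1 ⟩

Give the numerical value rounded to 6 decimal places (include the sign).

√[11·1!5!5!/12! · 1!5!4!2!4!6!] = √(230400/7)
  +(−1)^0/∏(0,1,5,4,0,1)! = 1/2880  (running 1/2880)
  +(−1)^1/∏(1,0,4,3,1,2)! = -1/288  (running -1/320)
⟨..|..⟩ = √(230400/7)·(-1/320) = -0.566947

-0.566947  (= −√(9/28))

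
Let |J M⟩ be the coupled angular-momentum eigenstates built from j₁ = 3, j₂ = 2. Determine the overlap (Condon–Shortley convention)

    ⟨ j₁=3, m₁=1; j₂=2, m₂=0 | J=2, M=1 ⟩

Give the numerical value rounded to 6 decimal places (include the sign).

j₁+j₂−J=3  J+j₁−j₂=3  J−j₁+j₂=1  j₁+j₂+J+1=8
(j₁±m₁, j₂±m₂, J±M) = (4,2,2,2,3,1)
P² = 36/7
sum k=1..2:
  [1] −1/4 = -1/4
  [2] +1/12 = 1/12
S = -1/6
C² = P²·S² = 1/7 ; C = -0.377964

-0.377964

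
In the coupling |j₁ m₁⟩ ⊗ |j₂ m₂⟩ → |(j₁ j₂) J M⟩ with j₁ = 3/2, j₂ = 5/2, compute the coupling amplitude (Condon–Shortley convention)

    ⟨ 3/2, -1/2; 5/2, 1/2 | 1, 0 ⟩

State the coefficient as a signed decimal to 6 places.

+√(3/10) = +0.547723

triangle: 3!·0!·2!/6! = 12/720
(j±m)!: 1!·2!·3!·2!·1!·1! = 24
prefactor² = (2J+1)·Δ·N² = 6/5
  k=2: +1/(2!·1!·0!·1!·0!·1!) = 1/2
Σ = 1/2  ⇒  CG² = 6/5·1/2² = 3/10
CG = +√(3/10) = +0.547723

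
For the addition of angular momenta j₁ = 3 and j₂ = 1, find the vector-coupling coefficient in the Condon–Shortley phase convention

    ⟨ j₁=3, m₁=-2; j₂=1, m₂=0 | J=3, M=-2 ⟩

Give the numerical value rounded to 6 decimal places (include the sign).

-0.577350  (= −√(1/3))

√[7·1!5!1!/8! · 1!5!1!1!1!5!] = √(300)
  +(−1)^0/∏(0,1,5,1,0,0)! = 1/120  (running 1/120)
  +(−1)^1/∏(1,0,4,0,1,1)! = -1/24  (running -1/30)
⟨..|..⟩ = √(300)·(-1/30) = -0.577350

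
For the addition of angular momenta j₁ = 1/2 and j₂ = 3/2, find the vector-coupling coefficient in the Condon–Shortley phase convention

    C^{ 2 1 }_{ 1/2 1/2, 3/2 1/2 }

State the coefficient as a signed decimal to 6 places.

+0.866025

triangle: 0!*1!*3!/5! = 6/120
(j±m)!: 1!*0!*2!*1!*3!*1! = 12
prefactor² = (2J+1)*Δ*N² = 3
  k=0: +1/(0!*0!*0!*2!*1!*1!) = 1/2
Σ = 1/2  ⇒  CG² = 3*1/2² = 3/4
CG = +√(3/4) = +0.866025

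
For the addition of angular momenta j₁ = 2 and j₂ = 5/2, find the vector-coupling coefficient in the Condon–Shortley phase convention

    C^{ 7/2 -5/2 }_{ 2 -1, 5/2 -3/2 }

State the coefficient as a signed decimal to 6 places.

j₁+j₂−J=1  J+j₁−j₂=3  J−j₁+j₂=4  j₁+j₂+J+1=9
(j₁±m₁, j₂±m₂, J±M) = (1,3,1,4,1,6)
P² = 2304/7
sum k=0..1:
  [0] +1/36 = 1/36
  [1] −1/48 = -1/48
S = 1/144
C² = P²·S² = 1/63 ; C = +0.125988

+√(1/63) = +0.125988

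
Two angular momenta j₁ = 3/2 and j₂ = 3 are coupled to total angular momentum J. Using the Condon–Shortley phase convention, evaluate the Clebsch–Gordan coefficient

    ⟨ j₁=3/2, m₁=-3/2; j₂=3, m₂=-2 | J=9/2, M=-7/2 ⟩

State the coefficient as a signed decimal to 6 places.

triangle: 0!·3!·6!/10! = 4320/3628800
(j±m)!: 0!·3!·1!·5!·1!·8! = 29030400
prefactor² = (2J+1)·Δ·N² = 345600
  k=0: +1/(0!·0!·3!·1!·0!·5!) = 1/720
Σ = 1/720  ⇒  CG² = 345600·1/720² = 2/3
CG = +√(2/3) = +0.816497

+√(2/3) ≈ +0.816497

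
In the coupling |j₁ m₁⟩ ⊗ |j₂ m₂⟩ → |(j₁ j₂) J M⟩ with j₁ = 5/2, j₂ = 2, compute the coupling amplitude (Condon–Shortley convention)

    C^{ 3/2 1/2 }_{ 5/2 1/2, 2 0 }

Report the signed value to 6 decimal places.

j₁+j₂−J=3  J+j₁−j₂=2  J−j₁+j₂=1  j₁+j₂+J+1=7
(j₁±m₁, j₂±m₂, J±M) = (3,2,2,2,2,1)
P² = 32/35
sum k=1..2:
  [1] −1/2 = -1/2
  [2] +1/4 = 1/4
S = -1/4
C² = P²·S² = 2/35 ; C = -0.239046

−√(2/35) = -0.239046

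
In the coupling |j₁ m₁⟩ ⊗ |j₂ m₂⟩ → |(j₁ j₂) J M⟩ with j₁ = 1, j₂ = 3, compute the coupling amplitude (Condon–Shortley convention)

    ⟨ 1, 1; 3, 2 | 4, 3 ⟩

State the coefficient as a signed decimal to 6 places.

√[9·0!2!6!/9! · 2!0!5!1!7!1!] = √(43200)
  +(−1)^0/∏(0,0,0,5,2,1)! = 1/240  (running 1/240)
⟨..|..⟩ = √(43200)·(1/240) = +0.866025

+0.866025  (= +√(3/4))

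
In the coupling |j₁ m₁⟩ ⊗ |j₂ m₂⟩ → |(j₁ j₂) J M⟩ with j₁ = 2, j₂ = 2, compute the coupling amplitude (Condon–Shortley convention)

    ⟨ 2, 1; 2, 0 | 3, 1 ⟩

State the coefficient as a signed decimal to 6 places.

√[7·1!3!3!/8! · 3!1!2!2!4!2!] = √(36/5)
  +(−1)^0/∏(0,1,1,2,2,1)! = 1/4  (running 1/4)
  +(−1)^1/∏(1,0,0,1,3,2)! = -1/12  (running 1/6)
⟨..|..⟩ = √(36/5)·(1/6) = +0.447214

+√(1/5) ≈ +0.447214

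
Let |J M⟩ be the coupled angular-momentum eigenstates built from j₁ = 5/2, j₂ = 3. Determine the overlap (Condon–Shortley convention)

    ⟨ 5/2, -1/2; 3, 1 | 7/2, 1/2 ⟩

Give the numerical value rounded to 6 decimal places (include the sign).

-0.125988  (= −√(1/63))

j₁+j₂−J=2  J+j₁−j₂=3  J−j₁+j₂=4  j₁+j₂+J+1=10
(j₁±m₁, j₂±m₂, J±M) = (2,3,4,2,4,3)
P² = 9216/175
sum k=0..2:
  [0] +1/288 = 1/288
  [1] −1/12 = -1/12
  [2] +1/16 = 1/16
S = -5/288
C² = P²·S² = 1/63 ; C = -0.125988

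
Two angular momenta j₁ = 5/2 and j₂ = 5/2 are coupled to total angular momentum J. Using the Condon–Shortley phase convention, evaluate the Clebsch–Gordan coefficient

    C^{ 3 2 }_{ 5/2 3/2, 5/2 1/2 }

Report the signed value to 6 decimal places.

√[7·2!3!3!/9! · 4!1!3!2!5!1!] = √(48)
  +(−1)^0/∏(0,2,1,3,2,0)! = 1/24  (running 1/24)
  +(−1)^1/∏(1,1,0,2,3,1)! = -1/12  (running -1/24)
⟨..|..⟩ = √(48)·(-1/24) = -0.288675

-0.288675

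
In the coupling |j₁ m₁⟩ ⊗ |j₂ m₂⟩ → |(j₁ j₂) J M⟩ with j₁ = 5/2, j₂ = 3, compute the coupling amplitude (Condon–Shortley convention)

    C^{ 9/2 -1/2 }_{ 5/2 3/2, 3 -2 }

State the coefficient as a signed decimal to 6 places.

+0.510355

triangle: 1!×4!×5!/11! = 2880/39916800
(j±m)!: 4!×1!×1!×5!×4!×5! = 8294400
prefactor² = (2J+1)×Δ×N² = 460800/77
  k=0: +1/(0!×1!×1!×1!×3!×4!) = 1/144
  k=1: −1/(1!×0!×0!×0!×4!×5!) = -1/2880
Σ = 19/2880  ⇒  CG² = 460800/77×19/2880² = 361/1386
CG = +√(361/1386) = +0.510355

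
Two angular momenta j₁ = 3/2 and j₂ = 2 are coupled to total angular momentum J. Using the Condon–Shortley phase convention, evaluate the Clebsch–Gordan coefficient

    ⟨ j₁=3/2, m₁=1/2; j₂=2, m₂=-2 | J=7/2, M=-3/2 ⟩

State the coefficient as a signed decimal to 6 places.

+0.377964

j₁+j₂−J=0  J+j₁−j₂=3  J−j₁+j₂=4  j₁+j₂+J+1=8
(j₁±m₁, j₂±m₂, J±M) = (2,1,0,4,2,5)
P² = 2304/7
sum k=0..0:
  [0] +1/48 = 1/48
S = 1/48
C² = P²·S² = 1/7 ; C = +0.377964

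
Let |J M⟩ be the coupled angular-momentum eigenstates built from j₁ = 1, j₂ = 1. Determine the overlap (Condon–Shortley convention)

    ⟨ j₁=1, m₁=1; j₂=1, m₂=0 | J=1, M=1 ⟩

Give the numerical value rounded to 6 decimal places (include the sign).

√[3·1!1!1!/4! · 2!0!1!1!2!0!] = √(1/2)
  +(−1)^0/∏(0,1,0,1,1,0)! = 1  (running 1)
⟨..|..⟩ = √(1/2)·(1) = +0.707107

+√(1/2) = +0.707107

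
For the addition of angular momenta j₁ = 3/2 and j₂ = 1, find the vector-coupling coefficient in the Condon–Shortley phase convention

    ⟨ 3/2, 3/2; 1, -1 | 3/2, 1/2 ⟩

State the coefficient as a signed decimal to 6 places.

triangle: 1!×2!×1!/5! = 2/120
(j±m)!: 3!×0!×0!×2!×2!×1! = 24
prefactor² = (2J+1)×Δ×N² = 8/5
  k=0: +1/(0!×1!×0!×0!×2!×1!) = 1/2
Σ = 1/2  ⇒  CG² = 8/5×1/2² = 2/5
CG = +√(2/5) = +0.632456

+√(2/5) = +0.632456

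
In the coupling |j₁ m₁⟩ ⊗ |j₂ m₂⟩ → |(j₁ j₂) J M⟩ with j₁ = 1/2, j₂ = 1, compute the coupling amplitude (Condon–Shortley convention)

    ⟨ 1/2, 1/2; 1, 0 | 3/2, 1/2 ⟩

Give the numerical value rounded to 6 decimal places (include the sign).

+0.816497

√[4·0!1!2!/4! · 1!0!1!1!2!1!] = √(2/3)
  +(−1)^0/∏(0,0,0,1,1,1)! = 1  (running 1)
⟨..|..⟩ = √(2/3)·(1) = +0.816497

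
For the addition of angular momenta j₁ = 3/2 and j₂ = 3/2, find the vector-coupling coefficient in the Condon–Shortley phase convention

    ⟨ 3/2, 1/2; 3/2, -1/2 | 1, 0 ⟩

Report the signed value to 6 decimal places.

j₁+j₂−J=2  J+j₁−j₂=1  J−j₁+j₂=1  j₁+j₂+J+1=5
(j₁±m₁, j₂±m₂, J±M) = (2,1,1,2,1,1)
P² = 1/5
sum k=0..1:
  [0] +1/2 = 1/2
  [1] −1/1 = -1
S = -1/2
C² = P²·S² = 1/20 ; C = -0.223607

−√(1/20) ≈ -0.223607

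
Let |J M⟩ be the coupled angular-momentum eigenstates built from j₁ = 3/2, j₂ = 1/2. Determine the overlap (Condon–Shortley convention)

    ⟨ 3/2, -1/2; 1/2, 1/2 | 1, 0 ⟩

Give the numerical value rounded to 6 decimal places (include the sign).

√[3·1!2!0!/4! · 1!2!1!0!1!1!] = √(1/2)
  +(−1)^1/∏(1,0,1,0,1,0)! = -1  (running -1)
⟨..|..⟩ = √(1/2)·(-1) = -0.707107

-0.707107  (= −√(1/2))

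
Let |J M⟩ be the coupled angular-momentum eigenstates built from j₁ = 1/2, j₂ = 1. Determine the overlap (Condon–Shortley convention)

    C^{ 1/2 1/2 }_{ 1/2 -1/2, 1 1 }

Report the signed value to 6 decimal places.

j₁+j₂−J=1  J+j₁−j₂=0  J−j₁+j₂=1  j₁+j₂+J+1=3
(j₁±m₁, j₂±m₂, J±M) = (0,1,2,0,1,0)
P² = 2/3
sum k=1..1:
  [1] −1/1 = -1
S = -1
C² = P²·S² = 2/3 ; C = -0.816497

−√(2/3) = -0.816497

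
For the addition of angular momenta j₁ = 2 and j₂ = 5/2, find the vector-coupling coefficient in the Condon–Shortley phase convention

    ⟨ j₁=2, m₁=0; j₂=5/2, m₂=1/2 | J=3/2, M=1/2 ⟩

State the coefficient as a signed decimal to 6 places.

√[4·3!1!2!/7! · 2!2!3!2!2!1!] = √(32/35)
  +(−1)^1/∏(1,2,1,2,0,0)! = -1/4  (running -1/4)
  +(−1)^2/∏(2,1,0,1,1,1)! = 1/2  (running 1/4)
⟨..|..⟩ = √(32/35)·(1/4) = +0.239046

+0.239046  (= +√(2/35))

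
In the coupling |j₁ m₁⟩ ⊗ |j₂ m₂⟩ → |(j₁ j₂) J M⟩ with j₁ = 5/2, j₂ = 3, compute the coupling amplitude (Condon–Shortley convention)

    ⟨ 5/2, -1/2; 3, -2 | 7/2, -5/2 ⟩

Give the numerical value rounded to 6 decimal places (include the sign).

j₁+j₂−J=2  J+j₁−j₂=3  J−j₁+j₂=4  j₁+j₂+J+1=10
(j₁±m₁, j₂±m₂, J±M) = (2,3,1,5,1,6)
P² = 4608/7
sum k=0..1:
  [0] +1/72 = 1/72
  [1] −1/48 = -1/48
S = -1/144
C² = P²·S² = 2/63 ; C = -0.178174

−√(2/63) ≈ -0.178174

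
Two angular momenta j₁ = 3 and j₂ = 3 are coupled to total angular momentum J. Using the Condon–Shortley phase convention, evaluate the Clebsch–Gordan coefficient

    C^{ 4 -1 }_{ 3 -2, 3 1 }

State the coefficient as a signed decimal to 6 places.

+√(16/77) ≈ +0.455842

triangle: 2!·4!·4!/11! = 1152/39916800
(j±m)!: 1!·5!·4!·2!·3!·5! = 4147200
prefactor² = (2J+1)·Δ·N² = 82944/77
  k=1: −1/(1!·1!·4!·3!·0!·1!) = -1/144
  k=2: +1/(2!·0!·3!·2!·1!·2!) = 1/48
Σ = 1/72  ⇒  CG² = 82944/77·1/72² = 16/77
CG = +√(16/77) = +0.455842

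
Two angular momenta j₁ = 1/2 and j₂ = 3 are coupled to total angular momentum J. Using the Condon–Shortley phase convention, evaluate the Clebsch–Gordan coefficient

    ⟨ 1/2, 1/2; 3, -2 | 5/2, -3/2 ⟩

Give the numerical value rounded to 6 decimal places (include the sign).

+√(5/7) ≈ +0.845154

triangle: 1!*0!*5!/7! = 120/5040
(j±m)!: 1!*0!*1!*5!*1!*4! = 2880
prefactor² = (2J+1)*Δ*N² = 2880/7
  k=0: +1/(0!*1!*0!*1!*0!*4!) = 1/24
Σ = 1/24  ⇒  CG² = 2880/7*1/24² = 5/7
CG = +√(5/7) = +0.845154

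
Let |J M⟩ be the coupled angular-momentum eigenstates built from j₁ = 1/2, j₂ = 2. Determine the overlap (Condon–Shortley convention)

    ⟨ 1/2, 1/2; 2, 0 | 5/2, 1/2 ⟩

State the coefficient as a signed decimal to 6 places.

j₁+j₂−J=0  J+j₁−j₂=1  J−j₁+j₂=4  j₁+j₂+J+1=6
(j₁±m₁, j₂±m₂, J±M) = (1,0,2,2,3,2)
P² = 48/5
sum k=0..0:
  [0] +1/4 = 1/4
S = 1/4
C² = P²·S² = 3/5 ; C = +0.774597

+0.774597  (= +√(3/5))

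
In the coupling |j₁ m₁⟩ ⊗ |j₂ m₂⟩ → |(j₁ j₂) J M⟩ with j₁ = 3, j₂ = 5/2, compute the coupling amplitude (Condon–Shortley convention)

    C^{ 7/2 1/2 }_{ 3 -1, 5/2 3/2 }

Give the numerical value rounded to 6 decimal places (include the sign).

+√(8/63) = +0.356348

triangle: 2!×4!×3!/10! = 288/3628800
(j±m)!: 2!×4!×4!×1!×4!×3! = 165888
prefactor² = (2J+1)×Δ×N² = 18432/175
  k=1: −1/(1!×1!×3!×3!×1!×0!) = -1/36
  k=2: +1/(2!×0!×2!×2!×2!×1!) = 1/16
Σ = 5/144  ⇒  CG² = 18432/175×5/144² = 8/63
CG = +√(8/63) = +0.356348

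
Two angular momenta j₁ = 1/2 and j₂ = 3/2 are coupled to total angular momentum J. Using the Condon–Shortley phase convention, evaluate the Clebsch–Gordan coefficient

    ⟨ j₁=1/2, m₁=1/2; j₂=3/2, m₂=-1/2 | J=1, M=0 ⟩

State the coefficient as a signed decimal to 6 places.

triangle: 1!*0!*2!/4! = 2/24
(j±m)!: 1!*0!*1!*2!*1!*1! = 2
prefactor² = (2J+1)*Δ*N² = 1/2
  k=0: +1/(0!*1!*0!*1!*0!*1!) = 1
Σ = 1  ⇒  CG² = 1/2*1² = 1/2
CG = +√(1/2) = +0.707107

+0.707107  (= +√(1/2))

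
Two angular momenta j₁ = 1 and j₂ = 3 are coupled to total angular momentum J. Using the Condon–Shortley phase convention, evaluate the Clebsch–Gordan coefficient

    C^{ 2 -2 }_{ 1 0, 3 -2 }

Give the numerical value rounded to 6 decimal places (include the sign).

triangle: 2!·0!·4!/7! = 48/5040
(j±m)!: 1!·1!·1!·5!·0!·4! = 2880
prefactor² = (2J+1)·Δ·N² = 960/7
  k=1: −1/(1!·1!·0!·0!·0!·4!) = -1/24
Σ = -1/24  ⇒  CG² = 960/7·(-1/24)² = 5/21
CG = −√(5/21) = -0.487950

-0.487950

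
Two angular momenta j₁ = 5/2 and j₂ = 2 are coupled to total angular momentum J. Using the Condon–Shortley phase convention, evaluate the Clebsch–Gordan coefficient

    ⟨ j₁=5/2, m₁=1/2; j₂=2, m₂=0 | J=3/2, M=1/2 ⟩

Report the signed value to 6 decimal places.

-0.239046

√[4·3!2!1!/7! · 3!2!2!2!2!1!] = √(32/35)
  +(−1)^1/∏(1,2,1,1,1,0)! = -1/2  (running -1/2)
  +(−1)^2/∏(2,1,0,0,2,1)! = 1/4  (running -1/4)
⟨..|..⟩ = √(32/35)·(-1/4) = -0.239046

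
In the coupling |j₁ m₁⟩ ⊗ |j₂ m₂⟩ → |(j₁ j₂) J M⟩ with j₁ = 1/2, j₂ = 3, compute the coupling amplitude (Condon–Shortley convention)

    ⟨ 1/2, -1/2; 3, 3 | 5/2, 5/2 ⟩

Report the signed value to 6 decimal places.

-0.925820

j₁+j₂−J=1  J+j₁−j₂=0  J−j₁+j₂=5  j₁+j₂+J+1=7
(j₁±m₁, j₂±m₂, J±M) = (0,1,6,0,5,0)
P² = 86400/7
sum k=1..1:
  [1] −1/120 = -1/120
S = -1/120
C² = P²·S² = 6/7 ; C = -0.925820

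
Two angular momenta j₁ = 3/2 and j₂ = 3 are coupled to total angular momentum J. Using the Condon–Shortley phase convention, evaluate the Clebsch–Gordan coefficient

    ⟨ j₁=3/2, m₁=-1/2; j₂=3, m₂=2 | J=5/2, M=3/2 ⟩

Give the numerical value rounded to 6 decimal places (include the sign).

+0.267261  (= +√(1/14))

√[6·2!1!4!/8! · 1!2!5!1!4!1!] = √(288/7)
  +(−1)^1/∏(1,1,1,4,0,0)! = -1/24  (running -1/24)
  +(−1)^2/∏(2,0,0,3,1,1)! = 1/12  (running 1/24)
⟨..|..⟩ = √(288/7)·(1/24) = +0.267261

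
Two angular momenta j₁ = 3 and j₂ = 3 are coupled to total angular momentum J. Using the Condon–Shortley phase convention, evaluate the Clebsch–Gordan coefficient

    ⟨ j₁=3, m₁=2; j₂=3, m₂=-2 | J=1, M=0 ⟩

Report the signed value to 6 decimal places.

triangle: 5!×1!×1!/8! = 120/40320
(j±m)!: 5!×1!×1!×5!×1!×1! = 14400
prefactor² = (2J+1)×Δ×N² = 900/7
  k=0: +1/(0!×5!×1!×1!×0!×0!) = 1/120
  k=1: −1/(1!×4!×0!×0!×1!×1!) = -1/24
Σ = -1/30  ⇒  CG² = 900/7×(-1/30)² = 1/7
CG = −√(1/7) = -0.377964

−√(1/7) ≈ -0.377964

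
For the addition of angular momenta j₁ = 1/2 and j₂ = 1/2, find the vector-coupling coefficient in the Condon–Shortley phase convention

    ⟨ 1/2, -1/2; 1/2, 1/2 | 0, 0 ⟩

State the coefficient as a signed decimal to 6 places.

j₁+j₂−J=1  J+j₁−j₂=0  J−j₁+j₂=0  j₁+j₂+J+1=2
(j₁±m₁, j₂±m₂, J±M) = (0,1,1,0,0,0)
P² = 1/2
sum k=1..1:
  [1] −1/1 = -1
S = -1
C² = P²·S² = 1/2 ; C = -0.707107

−√(1/2) ≈ -0.707107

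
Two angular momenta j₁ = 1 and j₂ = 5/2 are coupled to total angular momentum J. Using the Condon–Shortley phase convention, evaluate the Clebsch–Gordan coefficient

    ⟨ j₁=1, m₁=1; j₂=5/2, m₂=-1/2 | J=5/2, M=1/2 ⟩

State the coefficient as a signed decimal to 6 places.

triangle: 1!×1!×4!/7! = 24/5040
(j±m)!: 2!×0!×2!×3!×3!×2! = 288
prefactor² = (2J+1)×Δ×N² = 288/35
  k=0: +1/(0!×1!×0!×2!×1!×2!) = 1/4
Σ = 1/4  ⇒  CG² = 288/35×1/4² = 18/35
CG = +√(18/35) = +0.717137

+√(18/35) ≈ +0.717137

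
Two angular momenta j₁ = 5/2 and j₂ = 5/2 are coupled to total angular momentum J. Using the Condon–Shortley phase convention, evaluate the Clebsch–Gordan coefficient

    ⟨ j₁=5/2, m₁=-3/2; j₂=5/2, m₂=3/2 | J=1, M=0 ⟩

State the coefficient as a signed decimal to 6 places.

-0.358569  (= −√(9/70))

triangle: 4!·1!·1!/7! = 24/5040
(j±m)!: 1!·4!·4!·1!·1!·1! = 576
prefactor² = (2J+1)·Δ·N² = 288/35
  k=3: −1/(3!·1!·1!·1!·0!·0!) = -1/6
  k=4: +1/(4!·0!·0!·0!·1!·1!) = 1/24
Σ = -1/8  ⇒  CG² = 288/35·(-1/8)² = 9/70
CG = −√(9/70) = -0.358569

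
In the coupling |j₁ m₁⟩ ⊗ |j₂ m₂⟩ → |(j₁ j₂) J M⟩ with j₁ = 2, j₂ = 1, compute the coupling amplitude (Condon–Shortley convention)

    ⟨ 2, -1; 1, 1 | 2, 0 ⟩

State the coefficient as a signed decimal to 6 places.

j₁+j₂−J=1  J+j₁−j₂=3  J−j₁+j₂=1  j₁+j₂+J+1=6
(j₁±m₁, j₂±m₂, J±M) = (1,3,2,0,2,2)
P² = 2
sum k=1..1:
  [1] −1/2 = -1/2
S = -1/2
C² = P²·S² = 1/2 ; C = -0.707107

−√(1/2) = -0.707107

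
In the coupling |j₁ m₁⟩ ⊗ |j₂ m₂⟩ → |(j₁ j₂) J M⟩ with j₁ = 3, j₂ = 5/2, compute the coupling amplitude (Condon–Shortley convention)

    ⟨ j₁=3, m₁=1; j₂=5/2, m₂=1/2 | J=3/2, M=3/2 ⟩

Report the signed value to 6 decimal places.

√[4·4!2!1!/8! · 4!2!3!2!3!0!] = √(576/35)
  +(−1)^2/∏(2,2,0,1,2,0)! = 1/8  (running 1/8)
⟨..|..⟩ = √(576/35)·(1/8) = +0.507093

+√(9/35) ≈ +0.507093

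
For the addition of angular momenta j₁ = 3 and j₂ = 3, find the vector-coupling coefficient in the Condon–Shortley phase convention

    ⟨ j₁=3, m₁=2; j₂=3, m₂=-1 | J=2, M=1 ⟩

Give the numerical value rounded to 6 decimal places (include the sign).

−√(5/28) ≈ -0.422577

j₁+j₂−J=4  J+j₁−j₂=2  J−j₁+j₂=2  j₁+j₂+J+1=9
(j₁±m₁, j₂±m₂, J±M) = (5,1,2,4,3,1)
P² = 320/7
sum k=0..1:
  [0] +1/48 = 1/48
  [1] −1/12 = -1/12
S = -1/16
C² = P²·S² = 5/28 ; C = -0.422577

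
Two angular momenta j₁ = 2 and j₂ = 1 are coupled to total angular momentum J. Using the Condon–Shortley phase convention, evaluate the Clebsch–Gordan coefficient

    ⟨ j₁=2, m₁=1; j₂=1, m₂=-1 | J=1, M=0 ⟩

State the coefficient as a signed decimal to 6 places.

+√(3/10) ≈ +0.547723

j₁+j₂−J=2  J+j₁−j₂=2  J−j₁+j₂=0  j₁+j₂+J+1=5
(j₁±m₁, j₂±m₂, J±M) = (3,1,0,2,1,1)
P² = 6/5
sum k=0..0:
  [0] +1/2 = 1/2
S = 1/2
C² = P²·S² = 3/10 ; C = +0.547723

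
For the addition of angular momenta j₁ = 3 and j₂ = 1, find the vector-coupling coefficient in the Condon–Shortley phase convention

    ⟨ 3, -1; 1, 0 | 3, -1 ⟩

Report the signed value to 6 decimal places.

j₁+j₂−J=1  J+j₁−j₂=5  J−j₁+j₂=1  j₁+j₂+J+1=8
(j₁±m₁, j₂±m₂, J±M) = (2,4,1,1,2,4)
P² = 48
sum k=0..1:
  [0] +1/24 = 1/24
  [1] −1/12 = -1/12
S = -1/24
C² = P²·S² = 1/12 ; C = -0.288675

-0.288675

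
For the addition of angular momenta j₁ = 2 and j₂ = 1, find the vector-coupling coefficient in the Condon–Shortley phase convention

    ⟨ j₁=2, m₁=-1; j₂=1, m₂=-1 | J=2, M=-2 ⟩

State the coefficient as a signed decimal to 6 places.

+√(1/3) = +0.577350

j₁+j₂−J=1  J+j₁−j₂=3  J−j₁+j₂=1  j₁+j₂+J+1=6
(j₁±m₁, j₂±m₂, J±M) = (1,3,0,2,0,4)
P² = 12
sum k=0..0:
  [0] +1/6 = 1/6
S = 1/6
C² = P²·S² = 1/3 ; C = +0.577350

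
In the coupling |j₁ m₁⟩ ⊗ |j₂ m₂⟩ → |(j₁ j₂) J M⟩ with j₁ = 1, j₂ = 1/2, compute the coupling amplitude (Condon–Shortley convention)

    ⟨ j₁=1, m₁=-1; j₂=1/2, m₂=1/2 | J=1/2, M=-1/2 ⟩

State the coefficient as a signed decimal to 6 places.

j₁+j₂−J=1  J+j₁−j₂=1  J−j₁+j₂=0  j₁+j₂+J+1=3
(j₁±m₁, j₂±m₂, J±M) = (0,2,1,0,0,1)
P² = 2/3
sum k=1..1:
  [1] −1/1 = -1
S = -1
C² = P²·S² = 2/3 ; C = -0.816497

-0.816497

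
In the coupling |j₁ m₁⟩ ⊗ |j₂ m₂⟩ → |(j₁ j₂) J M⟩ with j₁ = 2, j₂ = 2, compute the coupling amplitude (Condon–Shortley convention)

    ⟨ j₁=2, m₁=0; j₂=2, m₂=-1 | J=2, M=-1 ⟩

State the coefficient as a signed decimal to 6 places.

j₁+j₂−J=2  J+j₁−j₂=2  J−j₁+j₂=2  j₁+j₂+J+1=7
(j₁±m₁, j₂±m₂, J±M) = (2,2,1,3,1,3)
P² = 8/7
sum k=0..1:
  [0] +1/4 = 1/4
  [1] −1/2 = -1/2
S = -1/4
C² = P²·S² = 1/14 ; C = -0.267261

-0.267261  (= −√(1/14))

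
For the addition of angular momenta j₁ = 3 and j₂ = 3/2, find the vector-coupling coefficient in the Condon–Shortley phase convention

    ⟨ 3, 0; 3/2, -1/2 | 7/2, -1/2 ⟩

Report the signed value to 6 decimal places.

√[8·1!5!2!/9! · 3!3!1!2!3!4!] = √(384/7)
  +(−1)^0/∏(0,1,3,1,2,1)! = 1/12  (running 1/12)
  +(−1)^1/∏(1,0,2,0,3,2)! = -1/24  (running 1/24)
⟨..|..⟩ = √(384/7)·(1/24) = +0.308607

+√(2/21) ≈ +0.308607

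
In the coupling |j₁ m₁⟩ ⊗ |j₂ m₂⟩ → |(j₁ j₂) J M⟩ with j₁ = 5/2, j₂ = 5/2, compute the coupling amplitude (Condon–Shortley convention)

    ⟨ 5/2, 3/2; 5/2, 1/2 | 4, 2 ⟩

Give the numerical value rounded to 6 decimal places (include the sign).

√[9·1!4!4!/10! · 4!1!3!2!6!2!] = √(20736/35)
  +(−1)^0/∏(0,1,1,3,3,1)! = 1/36  (running 1/36)
  +(−1)^1/∏(1,0,0,2,4,2)! = -1/96  (running 5/288)
⟨..|..⟩ = √(20736/35)·(5/288) = +0.422577

+√(5/28) = +0.422577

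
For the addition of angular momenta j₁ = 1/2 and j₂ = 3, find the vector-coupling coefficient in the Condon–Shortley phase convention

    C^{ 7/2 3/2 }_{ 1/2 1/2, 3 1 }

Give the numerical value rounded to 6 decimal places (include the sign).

triangle: 0!*1!*6!/8! = 720/40320
(j±m)!: 1!*0!*4!*2!*5!*2! = 11520
prefactor² = (2J+1)*Δ*N² = 11520/7
  k=0: +1/(0!*0!*0!*4!*1!*2!) = 1/48
Σ = 1/48  ⇒  CG² = 11520/7*1/48² = 5/7
CG = +√(5/7) = +0.845154

+√(5/7) = +0.845154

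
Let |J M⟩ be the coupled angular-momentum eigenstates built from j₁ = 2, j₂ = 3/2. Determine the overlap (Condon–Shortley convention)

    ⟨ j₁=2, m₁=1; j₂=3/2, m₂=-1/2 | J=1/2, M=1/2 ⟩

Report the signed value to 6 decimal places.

-0.547723  (= −√(3/10))

j₁+j₂−J=3  J+j₁−j₂=1  J−j₁+j₂=0  j₁+j₂+J+1=5
(j₁±m₁, j₂±m₂, J±M) = (3,1,1,2,1,0)
P² = 6/5
sum k=1..1:
  [1] −1/2 = -1/2
S = -1/2
C² = P²·S² = 3/10 ; C = -0.547723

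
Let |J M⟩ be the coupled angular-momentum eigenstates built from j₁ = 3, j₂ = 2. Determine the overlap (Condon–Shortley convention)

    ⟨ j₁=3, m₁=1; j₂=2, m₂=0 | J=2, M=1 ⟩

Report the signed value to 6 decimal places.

triangle: 3!*3!*1!/8! = 36/40320
(j±m)!: 4!*2!*2!*2!*3!*1! = 1152
prefactor² = (2J+1)*Δ*N² = 36/7
  k=1: −1/(1!*2!*1!*1!*2!*0!) = -1/4
  k=2: +1/(2!*1!*0!*0!*3!*1!) = 1/12
Σ = -1/6  ⇒  CG² = 36/7*(-1/6)² = 1/7
CG = −√(1/7) = -0.377964

-0.377964  (= −√(1/7))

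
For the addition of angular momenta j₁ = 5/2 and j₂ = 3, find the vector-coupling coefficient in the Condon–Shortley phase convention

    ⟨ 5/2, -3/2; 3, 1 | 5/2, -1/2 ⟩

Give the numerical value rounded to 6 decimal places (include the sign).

√[6·3!2!3!/9! · 1!4!4!2!2!3!] = √(576/35)
  +(−1)^2/∏(2,1,2,2,0,1)! = 1/8  (running 1/8)
  +(−1)^3/∏(3,0,1,1,1,2)! = -1/12  (running 1/24)
⟨..|..⟩ = √(576/35)·(1/24) = +0.169031

+0.169031  (= +√(1/35))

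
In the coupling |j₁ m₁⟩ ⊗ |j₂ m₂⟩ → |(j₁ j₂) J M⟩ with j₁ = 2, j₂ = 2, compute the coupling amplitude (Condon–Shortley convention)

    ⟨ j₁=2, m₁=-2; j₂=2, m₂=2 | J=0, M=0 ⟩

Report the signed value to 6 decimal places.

j₁+j₂−J=4  J+j₁−j₂=0  J−j₁+j₂=0  j₁+j₂+J+1=5
(j₁±m₁, j₂±m₂, J±M) = (0,4,4,0,0,0)
P² = 576/5
sum k=4..4:
  [4] +1/24 = 1/24
S = 1/24
C² = P²·S² = 1/5 ; C = +0.447214

+√(1/5) = +0.447214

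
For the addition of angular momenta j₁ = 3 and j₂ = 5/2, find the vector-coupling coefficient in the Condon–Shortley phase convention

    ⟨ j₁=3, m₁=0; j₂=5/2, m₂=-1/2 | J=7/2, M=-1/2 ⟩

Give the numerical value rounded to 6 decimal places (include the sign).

−√(4/21) ≈ -0.436436

triangle: 2!×4!×3!/10! = 288/3628800
(j±m)!: 3!×3!×2!×3!×3!×4! = 62208
prefactor² = (2J+1)×Δ×N² = 6912/175
  k=0: +1/(0!×2!×3!×2!×1!×1!) = 1/24
  k=1: −1/(1!×1!×2!×1!×2!×2!) = -1/8
  k=2: +1/(2!×0!×1!×0!×3!×3!) = 1/72
Σ = -5/72  ⇒  CG² = 6912/175×(-5/72)² = 4/21
CG = −√(4/21) = -0.436436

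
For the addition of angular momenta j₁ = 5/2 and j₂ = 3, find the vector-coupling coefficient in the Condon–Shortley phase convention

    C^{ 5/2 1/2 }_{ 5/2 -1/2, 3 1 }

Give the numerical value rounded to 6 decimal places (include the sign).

j₁+j₂−J=3  J+j₁−j₂=2  J−j₁+j₂=3  j₁+j₂+J+1=9
(j₁±m₁, j₂±m₂, J±M) = (2,3,4,2,3,2)
P² = 288/35
sum k=1..3:
  [1] −1/24 = -1/24
  [2] +1/4 = 1/4
  [3] −1/24 = -1/24
S = 1/6
C² = P²·S² = 8/35 ; C = +0.478091

+√(8/35) = +0.478091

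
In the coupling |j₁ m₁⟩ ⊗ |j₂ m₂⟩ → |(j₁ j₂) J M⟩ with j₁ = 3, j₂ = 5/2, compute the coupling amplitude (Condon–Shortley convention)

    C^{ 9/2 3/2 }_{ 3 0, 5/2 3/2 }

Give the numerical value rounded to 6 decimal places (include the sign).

j₁+j₂−J=1  J+j₁−j₂=5  J−j₁+j₂=4  j₁+j₂+J+1=11
(j₁±m₁, j₂±m₂, J±M) = (3,3,4,1,6,3)
P² = 207360/77
sum k=0..1:
  [0] +1/288 = 1/288
  [1] −1/72 = -1/72
S = -1/96
C² = P²·S² = 45/154 ; C = -0.540562

−√(45/154) ≈ -0.540562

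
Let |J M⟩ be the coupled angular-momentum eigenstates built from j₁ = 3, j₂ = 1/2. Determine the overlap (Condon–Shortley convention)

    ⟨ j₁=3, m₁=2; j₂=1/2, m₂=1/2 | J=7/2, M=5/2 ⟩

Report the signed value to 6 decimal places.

√[8·0!6!1!/8! · 5!1!1!0!6!1!] = √(86400/7)
  +(−1)^0/∏(0,0,1,1,5,0)! = 1/120  (running 1/120)
⟨..|..⟩ = √(86400/7)·(1/120) = +0.925820

+√(6/7) = +0.925820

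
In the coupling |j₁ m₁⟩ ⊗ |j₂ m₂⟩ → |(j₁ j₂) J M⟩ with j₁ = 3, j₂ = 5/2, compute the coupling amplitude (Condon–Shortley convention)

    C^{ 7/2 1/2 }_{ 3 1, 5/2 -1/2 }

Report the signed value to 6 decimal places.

triangle: 2!*4!*3!/10! = 288/3628800
(j±m)!: 4!*2!*2!*3!*4!*3! = 82944
prefactor² = (2J+1)*Δ*N² = 9216/175
  k=0: +1/(0!*2!*2!*2!*2!*1!) = 1/16
  k=1: −1/(1!*1!*1!*1!*3!*2!) = -1/12
  k=2: +1/(2!*0!*0!*0!*4!*3!) = 1/288
Σ = -5/288  ⇒  CG² = 9216/175*(-5/288)² = 1/63
CG = −√(1/63) = -0.125988

-0.125988  (= −√(1/63))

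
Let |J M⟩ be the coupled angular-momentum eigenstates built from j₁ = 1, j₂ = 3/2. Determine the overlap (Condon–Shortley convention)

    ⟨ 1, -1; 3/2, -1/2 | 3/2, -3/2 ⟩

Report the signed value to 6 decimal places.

−√(2/5) ≈ -0.632456

√[4·1!1!2!/5! · 0!2!1!2!0!3!] = √(8/5)
  +(−1)^1/∏(1,0,1,0,0,2)! = -1/2  (running -1/2)
⟨..|..⟩ = √(8/5)·(-1/2) = -0.632456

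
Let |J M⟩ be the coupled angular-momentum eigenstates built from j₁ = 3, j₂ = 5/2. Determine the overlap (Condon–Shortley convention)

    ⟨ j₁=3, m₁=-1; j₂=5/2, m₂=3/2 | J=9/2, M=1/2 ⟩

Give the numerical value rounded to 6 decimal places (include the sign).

-0.594588  (= −√(35/99))

triangle: 1!*5!*4!/11! = 2880/39916800
(j±m)!: 2!*4!*4!*1!*5!*4! = 3317760
prefactor² = (2J+1)*Δ*N² = 184320/77
  k=0: +1/(0!*1!*4!*4!*1!*0!) = 1/576
  k=1: −1/(1!*0!*3!*3!*2!*1!) = -1/72
Σ = -7/576  ⇒  CG² = 184320/77*(-7/576)² = 35/99
CG = −√(35/99) = -0.594588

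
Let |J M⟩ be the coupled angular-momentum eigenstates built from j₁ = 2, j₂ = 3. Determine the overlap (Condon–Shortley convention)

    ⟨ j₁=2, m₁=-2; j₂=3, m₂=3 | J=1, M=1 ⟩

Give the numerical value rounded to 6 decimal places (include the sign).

+0.654654

j₁+j₂−J=4  J+j₁−j₂=0  J−j₁+j₂=2  j₁+j₂+J+1=7
(j₁±m₁, j₂±m₂, J±M) = (0,4,6,0,2,0)
P² = 6912/7
sum k=4..4:
  [4] +1/48 = 1/48
S = 1/48
C² = P²·S² = 3/7 ; C = +0.654654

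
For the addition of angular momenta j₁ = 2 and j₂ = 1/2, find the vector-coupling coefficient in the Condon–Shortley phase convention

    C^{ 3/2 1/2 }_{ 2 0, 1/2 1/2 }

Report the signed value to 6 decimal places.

-0.632456

j₁+j₂−J=1  J+j₁−j₂=3  J−j₁+j₂=0  j₁+j₂+J+1=5
(j₁±m₁, j₂±m₂, J±M) = (2,2,1,0,2,1)
P² = 8/5
sum k=1..1:
  [1] −1/2 = -1/2
S = -1/2
C² = P²·S² = 2/5 ; C = -0.632456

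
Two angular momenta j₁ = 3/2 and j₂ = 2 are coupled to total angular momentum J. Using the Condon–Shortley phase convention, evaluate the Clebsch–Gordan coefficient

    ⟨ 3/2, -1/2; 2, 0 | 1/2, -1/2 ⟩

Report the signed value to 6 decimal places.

+0.447214

j₁+j₂−J=3  J+j₁−j₂=0  J−j₁+j₂=1  j₁+j₂+J+1=5
(j₁±m₁, j₂±m₂, J±M) = (1,2,2,2,0,1)
P² = 4/5
sum k=2..2:
  [2] +1/2 = 1/2
S = 1/2
C² = P²·S² = 1/5 ; C = +0.447214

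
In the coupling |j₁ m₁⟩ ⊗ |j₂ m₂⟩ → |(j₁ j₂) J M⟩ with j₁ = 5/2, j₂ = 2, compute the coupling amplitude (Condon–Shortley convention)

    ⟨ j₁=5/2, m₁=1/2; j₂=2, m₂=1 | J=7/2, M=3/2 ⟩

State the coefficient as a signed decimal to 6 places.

triangle: 1!×4!×3!/9! = 144/362880
(j±m)!: 3!×2!×3!×1!×5!×2! = 17280
prefactor² = (2J+1)×Δ×N² = 384/7
  k=0: +1/(0!×1!×2!×3!×2!×0!) = 1/24
  k=1: −1/(1!×0!×1!×2!×3!×1!) = -1/12
Σ = -1/24  ⇒  CG² = 384/7×(-1/24)² = 2/21
CG = −√(2/21) = -0.308607

−√(2/21) ≈ -0.308607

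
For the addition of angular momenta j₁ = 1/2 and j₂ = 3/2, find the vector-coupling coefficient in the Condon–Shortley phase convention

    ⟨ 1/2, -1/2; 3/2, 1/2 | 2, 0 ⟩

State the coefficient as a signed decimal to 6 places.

+0.707107

j₁+j₂−J=0  J+j₁−j₂=1  J−j₁+j₂=3  j₁+j₂+J+1=5
(j₁±m₁, j₂±m₂, J±M) = (0,1,2,1,2,2)
P² = 2
sum k=0..0:
  [0] +1/2 = 1/2
S = 1/2
C² = P²·S² = 1/2 ; C = +0.707107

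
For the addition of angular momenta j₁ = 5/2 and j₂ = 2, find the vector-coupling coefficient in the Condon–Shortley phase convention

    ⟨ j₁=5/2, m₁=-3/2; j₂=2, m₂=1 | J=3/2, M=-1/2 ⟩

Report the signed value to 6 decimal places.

√[4·3!2!1!/7! · 1!4!3!1!1!2!] = √(96/35)
  +(−1)^2/∏(2,1,2,1,0,0)! = 1/4  (running 1/4)
  +(−1)^3/∏(3,0,1,0,1,1)! = -1/6  (running 1/12)
⟨..|..⟩ = √(96/35)·(1/12) = +0.138013

+0.138013  (= +√(2/105))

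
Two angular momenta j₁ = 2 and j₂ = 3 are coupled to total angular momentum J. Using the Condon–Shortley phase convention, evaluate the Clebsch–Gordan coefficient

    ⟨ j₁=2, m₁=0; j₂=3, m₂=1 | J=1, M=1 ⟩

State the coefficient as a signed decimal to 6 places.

j₁+j₂−J=4  J+j₁−j₂=0  J−j₁+j₂=2  j₁+j₂+J+1=7
(j₁±m₁, j₂±m₂, J±M) = (2,2,4,2,2,0)
P² = 384/35
sum k=2..2:
  [2] +1/8 = 1/8
S = 1/8
C² = P²·S² = 6/35 ; C = +0.414039

+0.414039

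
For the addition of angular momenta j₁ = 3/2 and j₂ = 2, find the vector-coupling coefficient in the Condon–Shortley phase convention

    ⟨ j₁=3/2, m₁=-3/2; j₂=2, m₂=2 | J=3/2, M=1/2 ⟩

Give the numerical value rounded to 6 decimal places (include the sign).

+√(2/5) = +0.632456

√[4·2!1!2!/6! · 0!3!4!0!2!1!] = √(32/5)
  +(−1)^2/∏(2,0,1,2,0,0)! = 1/4  (running 1/4)
⟨..|..⟩ = √(32/5)·(1/4) = +0.632456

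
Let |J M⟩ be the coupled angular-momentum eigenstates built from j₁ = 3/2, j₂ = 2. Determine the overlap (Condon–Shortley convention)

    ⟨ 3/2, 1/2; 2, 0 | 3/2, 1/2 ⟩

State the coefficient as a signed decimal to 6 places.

√[4·2!1!2!/6! · 2!1!2!2!2!1!] = √(16/45)
  +(−1)^0/∏(0,2,1,2,0,0)! = 1/4  (running 1/4)
  +(−1)^1/∏(1,1,0,1,1,1)! = -1  (running -3/4)
⟨..|..⟩ = √(16/45)·(-3/4) = -0.447214

−√(1/5) ≈ -0.447214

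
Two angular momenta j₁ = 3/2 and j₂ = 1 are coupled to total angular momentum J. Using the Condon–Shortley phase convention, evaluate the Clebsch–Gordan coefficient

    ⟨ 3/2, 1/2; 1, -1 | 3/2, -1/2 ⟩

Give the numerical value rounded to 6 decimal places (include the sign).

j₁+j₂−J=1  J+j₁−j₂=2  J−j₁+j₂=1  j₁+j₂+J+1=5
(j₁±m₁, j₂±m₂, J±M) = (2,1,0,2,1,2)
P² = 8/15
sum k=0..0:
  [0] +1/1 = 1
S = 1
C² = P²·S² = 8/15 ; C = +0.730297

+0.730297  (= +√(8/15))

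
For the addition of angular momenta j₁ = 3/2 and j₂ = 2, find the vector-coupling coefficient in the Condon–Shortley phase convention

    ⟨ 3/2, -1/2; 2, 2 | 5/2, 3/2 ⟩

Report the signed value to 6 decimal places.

−√(16/35) = -0.676123

j₁+j₂−J=1  J+j₁−j₂=2  J−j₁+j₂=3  j₁+j₂+J+1=7
(j₁±m₁, j₂±m₂, J±M) = (1,2,4,0,4,1)
P² = 576/35
sum k=1..1:
  [1] −1/6 = -1/6
S = -1/6
C² = P²·S² = 16/35 ; C = -0.676123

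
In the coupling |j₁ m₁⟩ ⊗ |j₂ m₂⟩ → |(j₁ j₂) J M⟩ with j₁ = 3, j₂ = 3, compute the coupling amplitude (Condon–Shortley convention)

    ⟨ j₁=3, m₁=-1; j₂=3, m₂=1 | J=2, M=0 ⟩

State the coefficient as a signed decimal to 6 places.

-0.327327  (= −√(3/28))

triangle: 4!×2!×2!/9! = 96/362880
(j±m)!: 2!×4!×4!×2!×2!×2! = 9216
prefactor² = (2J+1)×Δ×N² = 256/21
  k=2: +1/(2!×2!×2!×2!×0!×0!) = 1/16
  k=3: −1/(3!×1!×1!×1!×1!×1!) = -1/6
  k=4: +1/(4!×0!×0!×0!×2!×2!) = 1/96
Σ = -3/32  ⇒  CG² = 256/21×(-3/32)² = 3/28
CG = −√(3/28) = -0.327327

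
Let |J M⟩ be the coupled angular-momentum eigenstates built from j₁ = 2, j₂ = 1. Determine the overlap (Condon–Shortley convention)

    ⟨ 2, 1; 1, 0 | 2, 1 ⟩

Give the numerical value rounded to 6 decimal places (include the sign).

triangle: 1!×3!×1!/6! = 6/720
(j±m)!: 3!×1!×1!×1!×3!×1! = 36
prefactor² = (2J+1)×Δ×N² = 3/2
  k=0: +1/(0!×1!×1!×1!×2!×0!) = 1/2
  k=1: −1/(1!×0!×0!×0!×3!×1!) = -1/6
Σ = 1/3  ⇒  CG² = 3/2×1/3² = 1/6
CG = +√(1/6) = +0.408248

+0.408248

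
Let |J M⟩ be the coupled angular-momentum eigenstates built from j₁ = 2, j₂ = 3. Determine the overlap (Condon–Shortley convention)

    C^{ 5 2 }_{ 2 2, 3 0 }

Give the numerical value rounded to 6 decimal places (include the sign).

+√(1/6) = +0.408248

j₁+j₂−J=0  J+j₁−j₂=4  J−j₁+j₂=6  j₁+j₂+J+1=11
(j₁±m₁, j₂±m₂, J±M) = (4,0,3,3,7,3)
P² = 124416
sum k=0..0:
  [0] +1/864 = 1/864
S = 1/864
C² = P²·S² = 1/6 ; C = +0.408248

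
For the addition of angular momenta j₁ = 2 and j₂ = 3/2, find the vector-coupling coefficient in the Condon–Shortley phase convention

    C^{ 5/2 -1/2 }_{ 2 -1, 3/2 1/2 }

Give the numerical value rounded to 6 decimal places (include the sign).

j₁+j₂−J=1  J+j₁−j₂=3  J−j₁+j₂=2  j₁+j₂+J+1=7
(j₁±m₁, j₂±m₂, J±M) = (1,3,2,1,2,3)
P² = 72/35
sum k=0..1:
  [0] +1/12 = 1/12
  [1] −1/2 = -1/2
S = -5/12
C² = P²·S² = 5/14 ; C = -0.597614

-0.597614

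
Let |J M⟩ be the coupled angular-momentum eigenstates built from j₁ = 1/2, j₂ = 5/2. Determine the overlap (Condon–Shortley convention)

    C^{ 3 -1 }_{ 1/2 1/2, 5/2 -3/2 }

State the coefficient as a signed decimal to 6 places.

√[7·0!1!5!/7! · 1!0!1!4!2!4!] = √(192)
  +(−1)^0/∏(0,0,0,1,1,4)! = 1/24  (running 1/24)
⟨..|..⟩ = √(192)·(1/24) = +0.577350

+0.577350  (= +√(1/3))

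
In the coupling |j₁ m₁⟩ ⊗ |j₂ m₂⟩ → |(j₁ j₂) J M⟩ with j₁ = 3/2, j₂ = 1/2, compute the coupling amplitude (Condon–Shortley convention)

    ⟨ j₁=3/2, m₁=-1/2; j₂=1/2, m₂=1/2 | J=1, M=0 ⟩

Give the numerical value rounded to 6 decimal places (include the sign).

triangle: 1!·2!·0!/4! = 2/24
(j±m)!: 1!·2!·1!·0!·1!·1! = 2
prefactor² = (2J+1)·Δ·N² = 1/2
  k=1: −1/(1!·0!·1!·0!·1!·0!) = -1
Σ = -1  ⇒  CG² = 1/2·(-1)² = 1/2
CG = −√(1/2) = -0.707107

-0.707107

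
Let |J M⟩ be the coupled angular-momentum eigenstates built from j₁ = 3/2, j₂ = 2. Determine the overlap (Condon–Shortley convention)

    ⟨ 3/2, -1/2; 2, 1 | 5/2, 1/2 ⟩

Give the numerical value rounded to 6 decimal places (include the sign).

√[6·1!2!3!/7! · 1!2!3!1!3!2!] = √(72/35)
  +(−1)^0/∏(0,1,2,3,0,0)! = 1/12  (running 1/12)
  +(−1)^1/∏(1,0,1,2,1,1)! = -1/2  (running -5/12)
⟨..|..⟩ = √(72/35)·(-5/12) = -0.597614

-0.597614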